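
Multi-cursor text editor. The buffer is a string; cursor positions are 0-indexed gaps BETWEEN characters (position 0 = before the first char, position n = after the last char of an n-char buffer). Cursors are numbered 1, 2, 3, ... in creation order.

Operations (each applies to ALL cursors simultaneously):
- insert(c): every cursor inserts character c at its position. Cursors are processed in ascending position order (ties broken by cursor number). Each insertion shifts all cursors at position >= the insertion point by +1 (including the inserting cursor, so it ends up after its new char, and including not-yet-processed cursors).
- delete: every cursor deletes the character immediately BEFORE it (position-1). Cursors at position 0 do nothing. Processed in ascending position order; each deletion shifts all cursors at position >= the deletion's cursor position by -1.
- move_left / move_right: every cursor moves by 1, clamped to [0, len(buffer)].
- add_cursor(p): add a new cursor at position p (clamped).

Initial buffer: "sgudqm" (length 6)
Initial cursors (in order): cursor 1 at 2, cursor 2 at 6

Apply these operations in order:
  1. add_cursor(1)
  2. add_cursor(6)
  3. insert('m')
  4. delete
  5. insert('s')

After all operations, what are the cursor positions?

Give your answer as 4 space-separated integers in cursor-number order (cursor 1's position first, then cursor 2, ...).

Answer: 4 10 2 10

Derivation:
After op 1 (add_cursor(1)): buffer="sgudqm" (len 6), cursors c3@1 c1@2 c2@6, authorship ......
After op 2 (add_cursor(6)): buffer="sgudqm" (len 6), cursors c3@1 c1@2 c2@6 c4@6, authorship ......
After op 3 (insert('m')): buffer="smgmudqmmm" (len 10), cursors c3@2 c1@4 c2@10 c4@10, authorship .3.1....24
After op 4 (delete): buffer="sgudqm" (len 6), cursors c3@1 c1@2 c2@6 c4@6, authorship ......
After op 5 (insert('s')): buffer="ssgsudqmss" (len 10), cursors c3@2 c1@4 c2@10 c4@10, authorship .3.1....24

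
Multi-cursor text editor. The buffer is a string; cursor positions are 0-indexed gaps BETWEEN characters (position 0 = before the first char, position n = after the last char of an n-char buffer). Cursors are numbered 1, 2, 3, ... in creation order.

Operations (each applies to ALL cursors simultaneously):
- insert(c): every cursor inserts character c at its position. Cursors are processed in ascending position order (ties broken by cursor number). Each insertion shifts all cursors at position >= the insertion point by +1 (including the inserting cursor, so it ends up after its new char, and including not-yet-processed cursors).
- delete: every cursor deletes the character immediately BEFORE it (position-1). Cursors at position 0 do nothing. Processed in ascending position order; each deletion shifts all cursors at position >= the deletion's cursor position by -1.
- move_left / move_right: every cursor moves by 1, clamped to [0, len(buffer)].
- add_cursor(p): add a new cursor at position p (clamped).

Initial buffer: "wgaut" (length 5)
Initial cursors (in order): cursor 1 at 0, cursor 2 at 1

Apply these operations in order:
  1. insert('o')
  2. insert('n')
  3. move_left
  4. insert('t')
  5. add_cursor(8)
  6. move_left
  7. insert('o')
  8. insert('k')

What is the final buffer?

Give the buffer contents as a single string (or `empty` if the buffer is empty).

After op 1 (insert('o')): buffer="owogaut" (len 7), cursors c1@1 c2@3, authorship 1.2....
After op 2 (insert('n')): buffer="onwongaut" (len 9), cursors c1@2 c2@5, authorship 11.22....
After op 3 (move_left): buffer="onwongaut" (len 9), cursors c1@1 c2@4, authorship 11.22....
After op 4 (insert('t')): buffer="otnwotngaut" (len 11), cursors c1@2 c2@6, authorship 111.222....
After op 5 (add_cursor(8)): buffer="otnwotngaut" (len 11), cursors c1@2 c2@6 c3@8, authorship 111.222....
After op 6 (move_left): buffer="otnwotngaut" (len 11), cursors c1@1 c2@5 c3@7, authorship 111.222....
After op 7 (insert('o')): buffer="ootnwootnogaut" (len 14), cursors c1@2 c2@7 c3@10, authorship 1111.22223....
After op 8 (insert('k')): buffer="ooktnwooktnokgaut" (len 17), cursors c1@3 c2@9 c3@13, authorship 11111.2222233....

Answer: ooktnwooktnokgaut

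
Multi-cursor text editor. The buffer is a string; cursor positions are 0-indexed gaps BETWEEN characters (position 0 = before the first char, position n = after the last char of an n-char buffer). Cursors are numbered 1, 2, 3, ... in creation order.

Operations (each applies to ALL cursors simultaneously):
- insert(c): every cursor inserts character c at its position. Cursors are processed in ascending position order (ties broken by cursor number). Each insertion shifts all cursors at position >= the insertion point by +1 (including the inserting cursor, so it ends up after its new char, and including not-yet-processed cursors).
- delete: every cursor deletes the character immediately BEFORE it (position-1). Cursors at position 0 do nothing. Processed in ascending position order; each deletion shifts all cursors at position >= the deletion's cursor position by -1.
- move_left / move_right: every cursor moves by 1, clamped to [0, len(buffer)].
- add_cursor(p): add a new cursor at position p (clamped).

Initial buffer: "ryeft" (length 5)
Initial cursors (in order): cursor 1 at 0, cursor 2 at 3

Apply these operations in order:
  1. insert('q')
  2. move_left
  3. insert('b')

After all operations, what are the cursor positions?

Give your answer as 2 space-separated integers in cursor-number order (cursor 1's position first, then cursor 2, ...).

Answer: 1 6

Derivation:
After op 1 (insert('q')): buffer="qryeqft" (len 7), cursors c1@1 c2@5, authorship 1...2..
After op 2 (move_left): buffer="qryeqft" (len 7), cursors c1@0 c2@4, authorship 1...2..
After op 3 (insert('b')): buffer="bqryebqft" (len 9), cursors c1@1 c2@6, authorship 11...22..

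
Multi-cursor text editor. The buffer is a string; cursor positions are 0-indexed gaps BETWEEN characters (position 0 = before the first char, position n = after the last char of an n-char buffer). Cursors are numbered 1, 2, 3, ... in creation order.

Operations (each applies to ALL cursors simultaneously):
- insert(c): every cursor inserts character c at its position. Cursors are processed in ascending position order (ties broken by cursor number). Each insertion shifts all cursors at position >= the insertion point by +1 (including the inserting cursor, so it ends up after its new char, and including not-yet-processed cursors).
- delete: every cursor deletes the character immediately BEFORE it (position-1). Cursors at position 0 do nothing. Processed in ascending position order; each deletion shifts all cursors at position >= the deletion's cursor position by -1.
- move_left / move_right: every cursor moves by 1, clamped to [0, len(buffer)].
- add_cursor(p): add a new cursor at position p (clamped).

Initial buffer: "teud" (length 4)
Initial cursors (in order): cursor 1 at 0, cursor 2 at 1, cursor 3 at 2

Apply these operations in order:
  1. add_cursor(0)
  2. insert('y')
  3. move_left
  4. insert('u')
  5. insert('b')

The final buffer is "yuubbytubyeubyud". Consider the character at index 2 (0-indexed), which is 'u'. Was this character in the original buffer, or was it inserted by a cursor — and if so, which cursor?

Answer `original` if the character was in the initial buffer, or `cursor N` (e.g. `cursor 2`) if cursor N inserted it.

After op 1 (add_cursor(0)): buffer="teud" (len 4), cursors c1@0 c4@0 c2@1 c3@2, authorship ....
After op 2 (insert('y')): buffer="yytyeyud" (len 8), cursors c1@2 c4@2 c2@4 c3@6, authorship 14.2.3..
After op 3 (move_left): buffer="yytyeyud" (len 8), cursors c1@1 c4@1 c2@3 c3@5, authorship 14.2.3..
After op 4 (insert('u')): buffer="yuuytuyeuyud" (len 12), cursors c1@3 c4@3 c2@6 c3@9, authorship 1144.22.33..
After op 5 (insert('b')): buffer="yuubbytubyeubyud" (len 16), cursors c1@5 c4@5 c2@9 c3@13, authorship 114144.222.333..
Authorship (.=original, N=cursor N): 1 1 4 1 4 4 . 2 2 2 . 3 3 3 . .
Index 2: author = 4

Answer: cursor 4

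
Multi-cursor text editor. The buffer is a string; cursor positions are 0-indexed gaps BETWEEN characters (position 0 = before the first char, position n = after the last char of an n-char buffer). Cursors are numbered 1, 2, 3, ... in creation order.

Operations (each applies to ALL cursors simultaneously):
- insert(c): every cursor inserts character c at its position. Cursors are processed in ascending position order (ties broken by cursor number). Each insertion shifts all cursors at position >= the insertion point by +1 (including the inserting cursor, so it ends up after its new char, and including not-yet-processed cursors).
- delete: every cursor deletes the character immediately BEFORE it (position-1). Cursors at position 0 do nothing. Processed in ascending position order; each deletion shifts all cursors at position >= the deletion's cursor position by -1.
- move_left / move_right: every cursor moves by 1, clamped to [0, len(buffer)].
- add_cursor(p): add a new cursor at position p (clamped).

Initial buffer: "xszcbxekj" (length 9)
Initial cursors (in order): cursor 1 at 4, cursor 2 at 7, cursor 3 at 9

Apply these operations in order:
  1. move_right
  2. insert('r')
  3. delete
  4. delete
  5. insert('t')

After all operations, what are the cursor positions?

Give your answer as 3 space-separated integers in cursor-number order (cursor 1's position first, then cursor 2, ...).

After op 1 (move_right): buffer="xszcbxekj" (len 9), cursors c1@5 c2@8 c3@9, authorship .........
After op 2 (insert('r')): buffer="xszcbrxekrjr" (len 12), cursors c1@6 c2@10 c3@12, authorship .....1...2.3
After op 3 (delete): buffer="xszcbxekj" (len 9), cursors c1@5 c2@8 c3@9, authorship .........
After op 4 (delete): buffer="xszcxe" (len 6), cursors c1@4 c2@6 c3@6, authorship ......
After op 5 (insert('t')): buffer="xszctxett" (len 9), cursors c1@5 c2@9 c3@9, authorship ....1..23

Answer: 5 9 9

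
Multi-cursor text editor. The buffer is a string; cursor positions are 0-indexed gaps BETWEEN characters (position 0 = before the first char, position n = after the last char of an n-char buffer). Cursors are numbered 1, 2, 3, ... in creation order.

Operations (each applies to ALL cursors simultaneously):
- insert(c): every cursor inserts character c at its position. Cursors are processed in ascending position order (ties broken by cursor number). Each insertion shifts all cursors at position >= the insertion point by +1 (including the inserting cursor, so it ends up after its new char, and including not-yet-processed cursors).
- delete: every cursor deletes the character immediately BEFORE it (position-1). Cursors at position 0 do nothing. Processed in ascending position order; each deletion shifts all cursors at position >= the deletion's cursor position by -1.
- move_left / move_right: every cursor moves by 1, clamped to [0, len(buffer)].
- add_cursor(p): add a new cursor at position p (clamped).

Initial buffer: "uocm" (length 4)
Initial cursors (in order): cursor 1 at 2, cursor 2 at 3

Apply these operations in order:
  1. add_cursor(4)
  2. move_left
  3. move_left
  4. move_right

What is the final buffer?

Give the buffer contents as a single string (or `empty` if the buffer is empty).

After op 1 (add_cursor(4)): buffer="uocm" (len 4), cursors c1@2 c2@3 c3@4, authorship ....
After op 2 (move_left): buffer="uocm" (len 4), cursors c1@1 c2@2 c3@3, authorship ....
After op 3 (move_left): buffer="uocm" (len 4), cursors c1@0 c2@1 c3@2, authorship ....
After op 4 (move_right): buffer="uocm" (len 4), cursors c1@1 c2@2 c3@3, authorship ....

Answer: uocm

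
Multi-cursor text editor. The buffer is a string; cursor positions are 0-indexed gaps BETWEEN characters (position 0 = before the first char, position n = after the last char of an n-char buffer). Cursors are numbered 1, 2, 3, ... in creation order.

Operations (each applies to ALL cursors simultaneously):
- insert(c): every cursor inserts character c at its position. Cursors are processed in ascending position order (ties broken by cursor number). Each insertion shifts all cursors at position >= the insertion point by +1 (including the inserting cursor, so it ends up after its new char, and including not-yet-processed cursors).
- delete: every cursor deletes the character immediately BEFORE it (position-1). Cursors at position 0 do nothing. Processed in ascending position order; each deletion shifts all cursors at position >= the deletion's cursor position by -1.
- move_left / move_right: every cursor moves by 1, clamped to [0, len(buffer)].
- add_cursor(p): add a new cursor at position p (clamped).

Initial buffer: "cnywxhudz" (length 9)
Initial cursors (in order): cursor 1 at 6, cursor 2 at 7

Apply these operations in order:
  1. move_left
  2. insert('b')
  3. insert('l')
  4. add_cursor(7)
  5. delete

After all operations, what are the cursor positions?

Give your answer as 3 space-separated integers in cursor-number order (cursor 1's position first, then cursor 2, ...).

After op 1 (move_left): buffer="cnywxhudz" (len 9), cursors c1@5 c2@6, authorship .........
After op 2 (insert('b')): buffer="cnywxbhbudz" (len 11), cursors c1@6 c2@8, authorship .....1.2...
After op 3 (insert('l')): buffer="cnywxblhbludz" (len 13), cursors c1@7 c2@10, authorship .....11.22...
After op 4 (add_cursor(7)): buffer="cnywxblhbludz" (len 13), cursors c1@7 c3@7 c2@10, authorship .....11.22...
After op 5 (delete): buffer="cnywxhbudz" (len 10), cursors c1@5 c3@5 c2@7, authorship ......2...

Answer: 5 7 5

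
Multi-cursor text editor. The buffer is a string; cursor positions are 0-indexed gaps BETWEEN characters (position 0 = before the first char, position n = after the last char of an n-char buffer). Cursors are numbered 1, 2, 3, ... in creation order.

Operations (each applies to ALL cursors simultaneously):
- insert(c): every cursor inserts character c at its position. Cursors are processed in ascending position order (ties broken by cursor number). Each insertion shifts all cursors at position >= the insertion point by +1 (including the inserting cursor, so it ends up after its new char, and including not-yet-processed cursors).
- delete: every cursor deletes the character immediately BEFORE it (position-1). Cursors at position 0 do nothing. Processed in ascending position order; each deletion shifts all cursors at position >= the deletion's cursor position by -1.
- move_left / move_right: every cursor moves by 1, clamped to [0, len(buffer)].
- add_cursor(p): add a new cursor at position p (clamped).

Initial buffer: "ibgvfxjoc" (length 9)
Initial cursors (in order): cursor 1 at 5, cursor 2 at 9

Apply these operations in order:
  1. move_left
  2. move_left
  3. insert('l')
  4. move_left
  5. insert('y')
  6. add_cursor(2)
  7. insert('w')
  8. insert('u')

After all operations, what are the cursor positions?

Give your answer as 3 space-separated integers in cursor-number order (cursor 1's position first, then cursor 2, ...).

Answer: 8 16 4

Derivation:
After op 1 (move_left): buffer="ibgvfxjoc" (len 9), cursors c1@4 c2@8, authorship .........
After op 2 (move_left): buffer="ibgvfxjoc" (len 9), cursors c1@3 c2@7, authorship .........
After op 3 (insert('l')): buffer="ibglvfxjloc" (len 11), cursors c1@4 c2@9, authorship ...1....2..
After op 4 (move_left): buffer="ibglvfxjloc" (len 11), cursors c1@3 c2@8, authorship ...1....2..
After op 5 (insert('y')): buffer="ibgylvfxjyloc" (len 13), cursors c1@4 c2@10, authorship ...11....22..
After op 6 (add_cursor(2)): buffer="ibgylvfxjyloc" (len 13), cursors c3@2 c1@4 c2@10, authorship ...11....22..
After op 7 (insert('w')): buffer="ibwgywlvfxjywloc" (len 16), cursors c3@3 c1@6 c2@13, authorship ..3.111....222..
After op 8 (insert('u')): buffer="ibwugywulvfxjywuloc" (len 19), cursors c3@4 c1@8 c2@16, authorship ..33.1111....2222..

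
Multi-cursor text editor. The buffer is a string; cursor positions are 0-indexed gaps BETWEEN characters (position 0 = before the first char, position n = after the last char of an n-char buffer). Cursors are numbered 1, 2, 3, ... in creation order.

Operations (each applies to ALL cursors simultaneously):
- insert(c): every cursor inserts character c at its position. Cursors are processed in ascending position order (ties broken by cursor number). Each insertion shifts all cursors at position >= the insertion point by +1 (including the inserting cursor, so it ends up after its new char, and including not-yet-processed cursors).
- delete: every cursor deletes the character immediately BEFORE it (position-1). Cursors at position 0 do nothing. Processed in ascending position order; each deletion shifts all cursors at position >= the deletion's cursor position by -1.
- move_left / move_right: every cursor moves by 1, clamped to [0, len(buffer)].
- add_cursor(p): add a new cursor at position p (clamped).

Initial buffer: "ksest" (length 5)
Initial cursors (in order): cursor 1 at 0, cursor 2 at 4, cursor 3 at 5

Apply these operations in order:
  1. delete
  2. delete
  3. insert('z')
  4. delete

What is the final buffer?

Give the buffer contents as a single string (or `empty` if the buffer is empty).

After op 1 (delete): buffer="kse" (len 3), cursors c1@0 c2@3 c3@3, authorship ...
After op 2 (delete): buffer="k" (len 1), cursors c1@0 c2@1 c3@1, authorship .
After op 3 (insert('z')): buffer="zkzz" (len 4), cursors c1@1 c2@4 c3@4, authorship 1.23
After op 4 (delete): buffer="k" (len 1), cursors c1@0 c2@1 c3@1, authorship .

Answer: k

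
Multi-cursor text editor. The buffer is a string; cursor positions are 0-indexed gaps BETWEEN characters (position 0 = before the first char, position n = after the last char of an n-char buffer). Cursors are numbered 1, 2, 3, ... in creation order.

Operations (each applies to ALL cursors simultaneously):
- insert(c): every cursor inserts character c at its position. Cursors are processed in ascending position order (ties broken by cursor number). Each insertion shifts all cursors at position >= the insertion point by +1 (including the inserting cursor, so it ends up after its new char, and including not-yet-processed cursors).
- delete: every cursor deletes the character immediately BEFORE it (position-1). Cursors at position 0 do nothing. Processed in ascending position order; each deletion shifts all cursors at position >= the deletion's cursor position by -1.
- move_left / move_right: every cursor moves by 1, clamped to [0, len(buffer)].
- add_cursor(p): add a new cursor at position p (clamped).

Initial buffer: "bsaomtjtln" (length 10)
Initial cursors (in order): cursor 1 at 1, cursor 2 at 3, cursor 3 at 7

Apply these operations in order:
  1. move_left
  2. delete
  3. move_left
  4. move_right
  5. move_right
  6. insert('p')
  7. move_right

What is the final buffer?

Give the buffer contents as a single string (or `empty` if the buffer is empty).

Answer: bappomjptln

Derivation:
After op 1 (move_left): buffer="bsaomtjtln" (len 10), cursors c1@0 c2@2 c3@6, authorship ..........
After op 2 (delete): buffer="baomjtln" (len 8), cursors c1@0 c2@1 c3@4, authorship ........
After op 3 (move_left): buffer="baomjtln" (len 8), cursors c1@0 c2@0 c3@3, authorship ........
After op 4 (move_right): buffer="baomjtln" (len 8), cursors c1@1 c2@1 c3@4, authorship ........
After op 5 (move_right): buffer="baomjtln" (len 8), cursors c1@2 c2@2 c3@5, authorship ........
After op 6 (insert('p')): buffer="bappomjptln" (len 11), cursors c1@4 c2@4 c3@8, authorship ..12...3...
After op 7 (move_right): buffer="bappomjptln" (len 11), cursors c1@5 c2@5 c3@9, authorship ..12...3...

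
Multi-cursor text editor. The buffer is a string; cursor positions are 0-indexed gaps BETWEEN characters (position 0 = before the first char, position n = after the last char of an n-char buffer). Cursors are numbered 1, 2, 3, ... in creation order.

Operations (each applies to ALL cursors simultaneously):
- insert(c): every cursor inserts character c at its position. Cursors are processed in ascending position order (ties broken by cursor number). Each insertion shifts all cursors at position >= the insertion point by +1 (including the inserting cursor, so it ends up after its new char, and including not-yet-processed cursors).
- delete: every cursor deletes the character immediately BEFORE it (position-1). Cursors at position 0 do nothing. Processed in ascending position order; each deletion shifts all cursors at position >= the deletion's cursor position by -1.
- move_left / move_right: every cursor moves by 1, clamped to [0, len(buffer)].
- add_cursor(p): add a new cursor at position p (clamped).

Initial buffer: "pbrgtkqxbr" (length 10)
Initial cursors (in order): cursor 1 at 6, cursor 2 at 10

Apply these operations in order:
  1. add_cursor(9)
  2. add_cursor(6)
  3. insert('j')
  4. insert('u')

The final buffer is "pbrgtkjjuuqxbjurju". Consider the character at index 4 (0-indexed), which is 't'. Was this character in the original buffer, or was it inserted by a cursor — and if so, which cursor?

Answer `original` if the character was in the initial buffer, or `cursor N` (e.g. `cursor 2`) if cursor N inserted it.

Answer: original

Derivation:
After op 1 (add_cursor(9)): buffer="pbrgtkqxbr" (len 10), cursors c1@6 c3@9 c2@10, authorship ..........
After op 2 (add_cursor(6)): buffer="pbrgtkqxbr" (len 10), cursors c1@6 c4@6 c3@9 c2@10, authorship ..........
After op 3 (insert('j')): buffer="pbrgtkjjqxbjrj" (len 14), cursors c1@8 c4@8 c3@12 c2@14, authorship ......14...3.2
After op 4 (insert('u')): buffer="pbrgtkjjuuqxbjurju" (len 18), cursors c1@10 c4@10 c3@15 c2@18, authorship ......1414...33.22
Authorship (.=original, N=cursor N): . . . . . . 1 4 1 4 . . . 3 3 . 2 2
Index 4: author = original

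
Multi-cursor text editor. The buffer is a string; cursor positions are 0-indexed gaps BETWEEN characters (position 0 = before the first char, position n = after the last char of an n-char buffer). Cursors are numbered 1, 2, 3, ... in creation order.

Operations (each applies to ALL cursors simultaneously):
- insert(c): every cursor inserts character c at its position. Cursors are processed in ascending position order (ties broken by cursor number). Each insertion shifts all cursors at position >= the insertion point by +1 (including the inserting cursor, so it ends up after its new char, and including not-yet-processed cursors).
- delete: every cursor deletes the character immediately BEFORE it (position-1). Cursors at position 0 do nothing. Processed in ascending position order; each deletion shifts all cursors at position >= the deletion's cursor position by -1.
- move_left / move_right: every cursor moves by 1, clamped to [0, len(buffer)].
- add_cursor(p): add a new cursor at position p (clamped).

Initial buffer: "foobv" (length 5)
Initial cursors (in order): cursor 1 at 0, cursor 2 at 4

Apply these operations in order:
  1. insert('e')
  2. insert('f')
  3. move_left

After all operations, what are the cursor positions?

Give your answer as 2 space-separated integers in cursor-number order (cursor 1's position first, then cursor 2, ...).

After op 1 (insert('e')): buffer="efoobev" (len 7), cursors c1@1 c2@6, authorship 1....2.
After op 2 (insert('f')): buffer="effoobefv" (len 9), cursors c1@2 c2@8, authorship 11....22.
After op 3 (move_left): buffer="effoobefv" (len 9), cursors c1@1 c2@7, authorship 11....22.

Answer: 1 7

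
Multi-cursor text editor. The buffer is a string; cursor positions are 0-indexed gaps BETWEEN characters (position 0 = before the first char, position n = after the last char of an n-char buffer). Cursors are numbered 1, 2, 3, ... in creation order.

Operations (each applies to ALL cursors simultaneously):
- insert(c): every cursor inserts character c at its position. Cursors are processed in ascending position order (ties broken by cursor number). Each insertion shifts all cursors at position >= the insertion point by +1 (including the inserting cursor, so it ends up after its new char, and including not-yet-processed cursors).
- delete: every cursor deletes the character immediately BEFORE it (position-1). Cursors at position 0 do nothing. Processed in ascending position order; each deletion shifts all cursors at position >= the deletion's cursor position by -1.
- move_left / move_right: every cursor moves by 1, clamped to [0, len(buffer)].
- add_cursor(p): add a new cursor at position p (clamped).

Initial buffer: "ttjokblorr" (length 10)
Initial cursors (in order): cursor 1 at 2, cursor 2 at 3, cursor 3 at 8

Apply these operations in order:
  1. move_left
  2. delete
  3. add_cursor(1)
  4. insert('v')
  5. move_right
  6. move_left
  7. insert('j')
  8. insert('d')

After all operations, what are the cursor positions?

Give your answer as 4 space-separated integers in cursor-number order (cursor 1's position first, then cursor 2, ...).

After op 1 (move_left): buffer="ttjokblorr" (len 10), cursors c1@1 c2@2 c3@7, authorship ..........
After op 2 (delete): buffer="jokborr" (len 7), cursors c1@0 c2@0 c3@4, authorship .......
After op 3 (add_cursor(1)): buffer="jokborr" (len 7), cursors c1@0 c2@0 c4@1 c3@4, authorship .......
After op 4 (insert('v')): buffer="vvjvokbvorr" (len 11), cursors c1@2 c2@2 c4@4 c3@8, authorship 12.4...3...
After op 5 (move_right): buffer="vvjvokbvorr" (len 11), cursors c1@3 c2@3 c4@5 c3@9, authorship 12.4...3...
After op 6 (move_left): buffer="vvjvokbvorr" (len 11), cursors c1@2 c2@2 c4@4 c3@8, authorship 12.4...3...
After op 7 (insert('j')): buffer="vvjjjvjokbvjorr" (len 15), cursors c1@4 c2@4 c4@7 c3@12, authorship 1212.44...33...
After op 8 (insert('d')): buffer="vvjjddjvjdokbvjdorr" (len 19), cursors c1@6 c2@6 c4@10 c3@16, authorship 121212.444...333...

Answer: 6 6 16 10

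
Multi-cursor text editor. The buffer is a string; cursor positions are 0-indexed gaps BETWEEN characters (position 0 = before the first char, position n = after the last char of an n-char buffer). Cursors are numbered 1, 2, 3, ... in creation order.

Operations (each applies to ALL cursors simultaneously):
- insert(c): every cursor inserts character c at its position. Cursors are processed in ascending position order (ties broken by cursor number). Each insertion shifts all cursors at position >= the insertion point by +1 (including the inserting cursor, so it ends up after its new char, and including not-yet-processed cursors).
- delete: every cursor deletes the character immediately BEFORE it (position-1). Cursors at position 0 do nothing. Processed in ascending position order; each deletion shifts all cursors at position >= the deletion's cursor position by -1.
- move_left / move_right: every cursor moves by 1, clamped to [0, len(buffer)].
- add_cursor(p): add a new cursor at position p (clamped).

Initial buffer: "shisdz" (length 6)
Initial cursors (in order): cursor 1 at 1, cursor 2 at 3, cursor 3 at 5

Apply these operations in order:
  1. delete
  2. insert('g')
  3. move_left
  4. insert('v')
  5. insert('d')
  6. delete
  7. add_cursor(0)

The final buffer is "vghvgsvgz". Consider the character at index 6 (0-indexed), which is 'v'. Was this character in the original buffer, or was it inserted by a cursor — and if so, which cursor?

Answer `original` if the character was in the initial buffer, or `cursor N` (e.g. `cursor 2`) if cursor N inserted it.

Answer: cursor 3

Derivation:
After op 1 (delete): buffer="hsz" (len 3), cursors c1@0 c2@1 c3@2, authorship ...
After op 2 (insert('g')): buffer="ghgsgz" (len 6), cursors c1@1 c2@3 c3@5, authorship 1.2.3.
After op 3 (move_left): buffer="ghgsgz" (len 6), cursors c1@0 c2@2 c3@4, authorship 1.2.3.
After op 4 (insert('v')): buffer="vghvgsvgz" (len 9), cursors c1@1 c2@4 c3@7, authorship 11.22.33.
After op 5 (insert('d')): buffer="vdghvdgsvdgz" (len 12), cursors c1@2 c2@6 c3@10, authorship 111.222.333.
After op 6 (delete): buffer="vghvgsvgz" (len 9), cursors c1@1 c2@4 c3@7, authorship 11.22.33.
After op 7 (add_cursor(0)): buffer="vghvgsvgz" (len 9), cursors c4@0 c1@1 c2@4 c3@7, authorship 11.22.33.
Authorship (.=original, N=cursor N): 1 1 . 2 2 . 3 3 .
Index 6: author = 3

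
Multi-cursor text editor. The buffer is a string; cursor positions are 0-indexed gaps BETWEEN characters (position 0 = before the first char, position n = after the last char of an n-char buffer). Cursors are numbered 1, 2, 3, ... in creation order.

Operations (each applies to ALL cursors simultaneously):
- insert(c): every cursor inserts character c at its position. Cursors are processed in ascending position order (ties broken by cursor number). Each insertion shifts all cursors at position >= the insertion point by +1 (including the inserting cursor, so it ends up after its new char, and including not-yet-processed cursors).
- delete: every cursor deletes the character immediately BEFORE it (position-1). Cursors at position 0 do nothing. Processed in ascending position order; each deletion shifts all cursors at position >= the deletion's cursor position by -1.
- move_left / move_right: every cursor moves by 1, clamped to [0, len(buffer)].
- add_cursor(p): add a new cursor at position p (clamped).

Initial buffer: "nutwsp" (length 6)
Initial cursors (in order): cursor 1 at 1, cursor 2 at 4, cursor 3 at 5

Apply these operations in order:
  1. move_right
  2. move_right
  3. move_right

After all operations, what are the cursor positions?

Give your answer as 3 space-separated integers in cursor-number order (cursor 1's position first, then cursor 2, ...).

Answer: 4 6 6

Derivation:
After op 1 (move_right): buffer="nutwsp" (len 6), cursors c1@2 c2@5 c3@6, authorship ......
After op 2 (move_right): buffer="nutwsp" (len 6), cursors c1@3 c2@6 c3@6, authorship ......
After op 3 (move_right): buffer="nutwsp" (len 6), cursors c1@4 c2@6 c3@6, authorship ......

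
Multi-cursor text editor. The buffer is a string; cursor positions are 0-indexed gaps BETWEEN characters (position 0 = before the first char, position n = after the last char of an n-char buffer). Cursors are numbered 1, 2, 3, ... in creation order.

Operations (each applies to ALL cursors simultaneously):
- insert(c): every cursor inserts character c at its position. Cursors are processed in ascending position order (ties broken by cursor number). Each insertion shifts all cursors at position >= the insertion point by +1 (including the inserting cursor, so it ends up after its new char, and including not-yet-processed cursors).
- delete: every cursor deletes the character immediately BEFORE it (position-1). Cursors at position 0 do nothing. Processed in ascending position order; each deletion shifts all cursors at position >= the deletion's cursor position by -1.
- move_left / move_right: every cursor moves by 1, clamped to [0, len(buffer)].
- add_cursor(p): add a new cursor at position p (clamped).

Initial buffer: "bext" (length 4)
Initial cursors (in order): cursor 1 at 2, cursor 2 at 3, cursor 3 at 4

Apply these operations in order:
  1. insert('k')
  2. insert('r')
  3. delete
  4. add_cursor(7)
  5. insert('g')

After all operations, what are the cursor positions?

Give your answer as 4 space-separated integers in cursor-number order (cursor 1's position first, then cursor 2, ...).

After op 1 (insert('k')): buffer="bekxktk" (len 7), cursors c1@3 c2@5 c3@7, authorship ..1.2.3
After op 2 (insert('r')): buffer="bekrxkrtkr" (len 10), cursors c1@4 c2@7 c3@10, authorship ..11.22.33
After op 3 (delete): buffer="bekxktk" (len 7), cursors c1@3 c2@5 c3@7, authorship ..1.2.3
After op 4 (add_cursor(7)): buffer="bekxktk" (len 7), cursors c1@3 c2@5 c3@7 c4@7, authorship ..1.2.3
After op 5 (insert('g')): buffer="bekgxkgtkgg" (len 11), cursors c1@4 c2@7 c3@11 c4@11, authorship ..11.22.334

Answer: 4 7 11 11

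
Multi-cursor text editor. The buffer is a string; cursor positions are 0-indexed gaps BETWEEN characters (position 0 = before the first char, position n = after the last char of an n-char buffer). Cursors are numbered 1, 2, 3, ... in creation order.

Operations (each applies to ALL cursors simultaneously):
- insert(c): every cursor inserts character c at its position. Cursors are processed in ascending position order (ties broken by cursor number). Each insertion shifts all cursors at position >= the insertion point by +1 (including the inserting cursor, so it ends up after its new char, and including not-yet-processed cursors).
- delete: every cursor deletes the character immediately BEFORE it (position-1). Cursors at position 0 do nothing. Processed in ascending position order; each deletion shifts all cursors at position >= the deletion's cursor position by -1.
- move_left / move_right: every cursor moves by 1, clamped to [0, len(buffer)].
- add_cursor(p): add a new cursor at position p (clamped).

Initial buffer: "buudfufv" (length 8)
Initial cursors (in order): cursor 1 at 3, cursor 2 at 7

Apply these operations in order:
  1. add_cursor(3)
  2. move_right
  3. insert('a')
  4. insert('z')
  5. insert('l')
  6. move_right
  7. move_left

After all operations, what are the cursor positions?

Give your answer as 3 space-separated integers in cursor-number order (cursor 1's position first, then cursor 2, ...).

Answer: 10 16 10

Derivation:
After op 1 (add_cursor(3)): buffer="buudfufv" (len 8), cursors c1@3 c3@3 c2@7, authorship ........
After op 2 (move_right): buffer="buudfufv" (len 8), cursors c1@4 c3@4 c2@8, authorship ........
After op 3 (insert('a')): buffer="buudaafufva" (len 11), cursors c1@6 c3@6 c2@11, authorship ....13....2
After op 4 (insert('z')): buffer="buudaazzfufvaz" (len 14), cursors c1@8 c3@8 c2@14, authorship ....1313....22
After op 5 (insert('l')): buffer="buudaazzllfufvazl" (len 17), cursors c1@10 c3@10 c2@17, authorship ....131313....222
After op 6 (move_right): buffer="buudaazzllfufvazl" (len 17), cursors c1@11 c3@11 c2@17, authorship ....131313....222
After op 7 (move_left): buffer="buudaazzllfufvazl" (len 17), cursors c1@10 c3@10 c2@16, authorship ....131313....222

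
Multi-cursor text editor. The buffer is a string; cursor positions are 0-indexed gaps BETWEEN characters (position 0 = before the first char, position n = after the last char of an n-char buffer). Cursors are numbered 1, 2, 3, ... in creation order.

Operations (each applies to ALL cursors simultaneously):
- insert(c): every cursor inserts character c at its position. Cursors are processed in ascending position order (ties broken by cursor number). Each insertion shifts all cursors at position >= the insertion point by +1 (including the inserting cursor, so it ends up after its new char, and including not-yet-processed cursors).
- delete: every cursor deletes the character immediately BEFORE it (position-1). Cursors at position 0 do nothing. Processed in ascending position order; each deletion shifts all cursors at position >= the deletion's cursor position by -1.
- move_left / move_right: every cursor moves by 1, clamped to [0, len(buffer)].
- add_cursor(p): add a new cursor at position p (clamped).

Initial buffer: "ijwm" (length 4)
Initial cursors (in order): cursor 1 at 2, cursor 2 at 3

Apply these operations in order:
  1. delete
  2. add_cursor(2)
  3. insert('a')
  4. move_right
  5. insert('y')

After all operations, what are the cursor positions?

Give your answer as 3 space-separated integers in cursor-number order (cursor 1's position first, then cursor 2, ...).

Answer: 6 6 8

Derivation:
After op 1 (delete): buffer="im" (len 2), cursors c1@1 c2@1, authorship ..
After op 2 (add_cursor(2)): buffer="im" (len 2), cursors c1@1 c2@1 c3@2, authorship ..
After op 3 (insert('a')): buffer="iaama" (len 5), cursors c1@3 c2@3 c3@5, authorship .12.3
After op 4 (move_right): buffer="iaama" (len 5), cursors c1@4 c2@4 c3@5, authorship .12.3
After op 5 (insert('y')): buffer="iaamyyay" (len 8), cursors c1@6 c2@6 c3@8, authorship .12.1233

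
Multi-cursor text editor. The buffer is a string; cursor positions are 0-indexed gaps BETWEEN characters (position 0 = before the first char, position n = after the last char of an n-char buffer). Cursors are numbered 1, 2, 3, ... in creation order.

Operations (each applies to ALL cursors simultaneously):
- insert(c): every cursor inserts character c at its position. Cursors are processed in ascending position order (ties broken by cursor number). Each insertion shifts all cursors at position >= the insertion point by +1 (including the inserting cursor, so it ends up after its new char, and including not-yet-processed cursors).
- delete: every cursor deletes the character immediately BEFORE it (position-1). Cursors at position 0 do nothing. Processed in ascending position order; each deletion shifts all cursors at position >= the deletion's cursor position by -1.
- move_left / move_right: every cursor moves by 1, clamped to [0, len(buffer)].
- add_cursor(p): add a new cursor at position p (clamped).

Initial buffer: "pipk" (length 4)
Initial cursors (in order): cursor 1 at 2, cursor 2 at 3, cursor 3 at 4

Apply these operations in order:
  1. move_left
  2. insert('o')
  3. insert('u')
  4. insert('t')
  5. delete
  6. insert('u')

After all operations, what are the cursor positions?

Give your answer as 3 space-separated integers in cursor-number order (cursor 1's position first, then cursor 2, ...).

Answer: 4 8 12

Derivation:
After op 1 (move_left): buffer="pipk" (len 4), cursors c1@1 c2@2 c3@3, authorship ....
After op 2 (insert('o')): buffer="poiopok" (len 7), cursors c1@2 c2@4 c3@6, authorship .1.2.3.
After op 3 (insert('u')): buffer="pouioupouk" (len 10), cursors c1@3 c2@6 c3@9, authorship .11.22.33.
After op 4 (insert('t')): buffer="poutioutpoutk" (len 13), cursors c1@4 c2@8 c3@12, authorship .111.222.333.
After op 5 (delete): buffer="pouioupouk" (len 10), cursors c1@3 c2@6 c3@9, authorship .11.22.33.
After op 6 (insert('u')): buffer="pouuiouupouuk" (len 13), cursors c1@4 c2@8 c3@12, authorship .111.222.333.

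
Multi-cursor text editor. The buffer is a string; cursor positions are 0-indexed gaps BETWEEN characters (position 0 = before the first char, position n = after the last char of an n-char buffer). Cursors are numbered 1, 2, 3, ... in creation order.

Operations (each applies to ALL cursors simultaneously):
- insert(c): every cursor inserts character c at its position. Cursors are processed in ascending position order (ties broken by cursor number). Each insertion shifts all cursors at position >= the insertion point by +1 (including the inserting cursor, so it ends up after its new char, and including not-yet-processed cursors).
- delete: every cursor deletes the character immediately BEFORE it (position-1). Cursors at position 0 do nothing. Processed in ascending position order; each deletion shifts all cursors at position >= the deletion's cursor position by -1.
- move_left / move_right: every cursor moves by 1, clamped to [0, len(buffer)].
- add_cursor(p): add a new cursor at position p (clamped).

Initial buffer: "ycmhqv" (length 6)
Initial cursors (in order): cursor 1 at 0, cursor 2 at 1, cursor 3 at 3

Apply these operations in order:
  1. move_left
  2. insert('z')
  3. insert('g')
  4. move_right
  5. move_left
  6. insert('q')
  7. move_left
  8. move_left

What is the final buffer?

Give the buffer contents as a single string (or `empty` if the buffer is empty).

After op 1 (move_left): buffer="ycmhqv" (len 6), cursors c1@0 c2@0 c3@2, authorship ......
After op 2 (insert('z')): buffer="zzyczmhqv" (len 9), cursors c1@2 c2@2 c3@5, authorship 12..3....
After op 3 (insert('g')): buffer="zzggyczgmhqv" (len 12), cursors c1@4 c2@4 c3@8, authorship 1212..33....
After op 4 (move_right): buffer="zzggyczgmhqv" (len 12), cursors c1@5 c2@5 c3@9, authorship 1212..33....
After op 5 (move_left): buffer="zzggyczgmhqv" (len 12), cursors c1@4 c2@4 c3@8, authorship 1212..33....
After op 6 (insert('q')): buffer="zzggqqyczgqmhqv" (len 15), cursors c1@6 c2@6 c3@11, authorship 121212..333....
After op 7 (move_left): buffer="zzggqqyczgqmhqv" (len 15), cursors c1@5 c2@5 c3@10, authorship 121212..333....
After op 8 (move_left): buffer="zzggqqyczgqmhqv" (len 15), cursors c1@4 c2@4 c3@9, authorship 121212..333....

Answer: zzggqqyczgqmhqv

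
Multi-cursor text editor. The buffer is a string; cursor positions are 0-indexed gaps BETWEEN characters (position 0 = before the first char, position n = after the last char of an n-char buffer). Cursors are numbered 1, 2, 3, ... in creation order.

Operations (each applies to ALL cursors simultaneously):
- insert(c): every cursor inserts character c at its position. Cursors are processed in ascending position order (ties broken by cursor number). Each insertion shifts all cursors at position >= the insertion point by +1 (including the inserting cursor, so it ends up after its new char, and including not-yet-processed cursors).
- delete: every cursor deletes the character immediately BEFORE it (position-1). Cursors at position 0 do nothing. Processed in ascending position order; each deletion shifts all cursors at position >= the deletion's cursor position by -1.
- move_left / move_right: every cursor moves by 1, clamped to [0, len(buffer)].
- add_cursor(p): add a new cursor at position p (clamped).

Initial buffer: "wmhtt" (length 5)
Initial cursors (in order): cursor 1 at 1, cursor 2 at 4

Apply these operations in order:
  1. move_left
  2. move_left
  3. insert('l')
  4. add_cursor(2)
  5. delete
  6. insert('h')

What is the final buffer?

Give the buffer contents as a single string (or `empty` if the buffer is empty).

Answer: hhmhhtt

Derivation:
After op 1 (move_left): buffer="wmhtt" (len 5), cursors c1@0 c2@3, authorship .....
After op 2 (move_left): buffer="wmhtt" (len 5), cursors c1@0 c2@2, authorship .....
After op 3 (insert('l')): buffer="lwmlhtt" (len 7), cursors c1@1 c2@4, authorship 1..2...
After op 4 (add_cursor(2)): buffer="lwmlhtt" (len 7), cursors c1@1 c3@2 c2@4, authorship 1..2...
After op 5 (delete): buffer="mhtt" (len 4), cursors c1@0 c3@0 c2@1, authorship ....
After op 6 (insert('h')): buffer="hhmhhtt" (len 7), cursors c1@2 c3@2 c2@4, authorship 13.2...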